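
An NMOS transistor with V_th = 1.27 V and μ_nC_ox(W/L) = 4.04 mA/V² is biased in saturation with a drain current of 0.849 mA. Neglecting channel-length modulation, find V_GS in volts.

V_GS = 1.92 V

In saturation I_D = ½ k_n (V_GS − V_th)², so V_GS − V_th = √(2 I_D / k_n) = √(2 × 0.849 / 4.04) = 0.648 V.
V_GS = 1.27 + 0.648 = 1.92 V.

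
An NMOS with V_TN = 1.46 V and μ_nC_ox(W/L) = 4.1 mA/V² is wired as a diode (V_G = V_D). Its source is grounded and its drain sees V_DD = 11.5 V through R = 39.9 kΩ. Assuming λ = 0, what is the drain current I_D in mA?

I_D = 0.243 mA

With gate tied to drain, V_GS = V_DS ≥ V_GS − V_TN, so the device is in saturation.
KCL at the drain: ½ k_n (V_GS − V_TN)² = (V_DD − V_GS)/R.
Let x = V_GS − 1.46. Then 81.8 x² + x − 10.04 = 0, giving x = 0.344 V (positive root), so V_GS = 1.8 V.
I_D = (V_DD − V_GS)/R = (11.5 − 1.8) / 39.9 = 0.243 mA.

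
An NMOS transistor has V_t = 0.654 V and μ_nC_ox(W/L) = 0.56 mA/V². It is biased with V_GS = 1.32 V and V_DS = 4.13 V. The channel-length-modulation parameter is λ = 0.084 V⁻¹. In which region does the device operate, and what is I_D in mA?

Saturation; I_D = 0.167 mA

V_ov = V_GS − V_t = 1.32 − 0.654 = 0.666 V.
Since V_DS = 4.13 V ≥ V_ov = 0.666 V, the device is in saturation.
I_D = ½ k_n V_ov² (1 + λ V_DS) = 0.5 × 0.56 × 0.666² × (1 + 0.084 × 4.13) = 0.167 mA.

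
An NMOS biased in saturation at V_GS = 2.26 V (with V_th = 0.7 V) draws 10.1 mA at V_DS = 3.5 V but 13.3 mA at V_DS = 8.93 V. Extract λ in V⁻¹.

λ = 0.0733 V⁻¹

With V_GS fixed, I_D ∝ (1 + λ V_DS) in saturation, so I_D2/I_D1 = (1 + λ V_DS2)/(1 + λ V_DS1).
13.3/10.1 = 1.317 = (1 + 8.93 λ)/(1 + 3.5 λ).
Solving: λ (I_D1 V_DS2 − I_D2 V_DS1) = I_D2 − I_D1, so λ = (13.3 − 10.1) / (10.1 × 8.93 − 13.3 × 3.5) = 3.2 / 43.6 = 0.0733 V⁻¹.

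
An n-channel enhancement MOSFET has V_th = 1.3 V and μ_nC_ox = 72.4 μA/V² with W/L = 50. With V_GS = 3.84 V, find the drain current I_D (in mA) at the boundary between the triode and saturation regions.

At the boundary V_DS = V_ov = V_GS − V_th = 3.84 − 1.3 = 2.54 V.
k_n = μ_nC_ox · (W/L) = 3.62 mA/V².
I_D = ½ k_n V_ov² = 0.5 × 3.62 × 2.54² = 11.7 mA.

I_D = 11.7 mA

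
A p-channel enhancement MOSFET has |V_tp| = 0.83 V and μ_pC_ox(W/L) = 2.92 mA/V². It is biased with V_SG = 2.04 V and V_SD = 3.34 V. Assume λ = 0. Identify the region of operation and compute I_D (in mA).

V_ov = V_SG − |V_tp| = 2.04 − 0.83 = 1.21 V.
Since V_SD = 3.34 V ≥ V_ov = 1.21 V, the device is in saturation.
I_D = ½ k_p V_ov² = 0.5 × 2.92 × 1.21² = 2.14 mA.

Saturation; I_D = 2.14 mA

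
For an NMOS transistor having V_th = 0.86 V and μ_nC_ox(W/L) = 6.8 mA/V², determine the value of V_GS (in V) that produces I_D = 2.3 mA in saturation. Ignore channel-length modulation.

In saturation I_D = ½ k_n (V_GS − V_th)², so V_GS − V_th = √(2 I_D / k_n) = √(2 × 2.3 / 6.8) = 0.822 V.
V_GS = 0.86 + 0.822 = 1.68 V.

V_GS = 1.68 V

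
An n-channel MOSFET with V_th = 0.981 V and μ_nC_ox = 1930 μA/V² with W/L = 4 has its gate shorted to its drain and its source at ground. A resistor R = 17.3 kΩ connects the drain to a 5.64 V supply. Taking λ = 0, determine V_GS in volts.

With gate tied to drain, V_GS = V_DS ≥ V_GS − V_th, so the device is in saturation.
k_n = μ_nC_ox · (W/L) = 7.72 mA/V².
KCL at the drain: ½ k_n (V_GS − V_th)² = (V_DD − V_GS)/R.
Let x = V_GS − 0.981. Then 66.8 x² + x − 4.659 = 0, giving x = 0.257 V (positive root), so V_GS = 1.24 V.
I_D = (V_DD − V_GS)/R = (5.64 − 1.24) / 17.3 = 0.254 mA.

V_GS = 1.24 V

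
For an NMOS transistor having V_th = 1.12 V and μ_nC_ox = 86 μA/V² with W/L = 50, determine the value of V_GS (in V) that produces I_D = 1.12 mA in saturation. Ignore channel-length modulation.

V_GS = 1.84 V

k_n = μ_nC_ox · (W/L) = 4.3 mA/V².
In saturation I_D = ½ k_n (V_GS − V_th)², so V_GS − V_th = √(2 I_D / k_n) = √(2 × 1.12 / 4.3) = 0.722 V.
V_GS = 1.12 + 0.722 = 1.84 V.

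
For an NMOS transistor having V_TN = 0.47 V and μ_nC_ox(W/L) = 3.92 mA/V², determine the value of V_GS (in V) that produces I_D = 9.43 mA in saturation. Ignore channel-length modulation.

V_GS = 2.66 V

In saturation I_D = ½ k_n (V_GS − V_TN)², so V_GS − V_TN = √(2 I_D / k_n) = √(2 × 9.43 / 3.92) = 2.19 V.
V_GS = 0.47 + 2.19 = 2.66 V.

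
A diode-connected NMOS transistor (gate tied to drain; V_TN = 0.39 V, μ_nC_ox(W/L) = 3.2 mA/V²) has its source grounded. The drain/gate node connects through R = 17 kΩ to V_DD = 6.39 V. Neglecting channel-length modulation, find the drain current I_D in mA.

With gate tied to drain, V_GS = V_DS ≥ V_GS − V_TN, so the device is in saturation.
KCL at the drain: ½ k_n (V_GS − V_TN)² = (V_DD − V_GS)/R.
Let x = V_GS − 0.39. Then 27.2 x² + x − 6 = 0, giving x = 0.452 V (positive root), so V_GS = 0.842 V.
I_D = (V_DD − V_GS)/R = (6.39 − 0.842) / 17 = 0.326 mA.

I_D = 0.326 mA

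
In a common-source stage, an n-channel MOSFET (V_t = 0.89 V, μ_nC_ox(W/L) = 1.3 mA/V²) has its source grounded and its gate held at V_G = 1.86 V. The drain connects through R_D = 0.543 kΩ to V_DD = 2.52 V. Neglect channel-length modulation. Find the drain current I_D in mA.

V_GS = V_G = 1.86 V, so V_ov = 1.86 − 0.89 = 0.97 V.
Assume saturation: I_D = ½ k_n V_ov² = 0.5 × 1.3 × 0.97² = 0.612 mA, giving V_DS = V_DD − I_D R_D = 2.52 − 0.612 × 0.543 = 2.19 V.
V_DS = 2.19 V ≥ V_ov = 0.97 V, confirming saturation.

I_D = 0.612 mA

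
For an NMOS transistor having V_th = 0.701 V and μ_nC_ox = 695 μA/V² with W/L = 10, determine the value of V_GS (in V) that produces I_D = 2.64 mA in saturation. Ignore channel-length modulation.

V_GS = 1.57 V

k_n = μ_nC_ox · (W/L) = 6.95 mA/V².
In saturation I_D = ½ k_n (V_GS − V_th)², so V_GS − V_th = √(2 I_D / k_n) = √(2 × 2.64 / 6.95) = 0.872 V.
V_GS = 0.701 + 0.872 = 1.57 V.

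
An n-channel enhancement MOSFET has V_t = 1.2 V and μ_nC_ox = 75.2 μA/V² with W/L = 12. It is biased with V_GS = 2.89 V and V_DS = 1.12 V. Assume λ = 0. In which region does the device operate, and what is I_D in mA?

Triode; I_D = 1.14 mA

k_n = μ_nC_ox · (W/L) = 0.9024 mA/V².
V_ov = V_GS − V_t = 2.89 − 1.2 = 1.69 V.
Since V_DS = 1.12 V < V_ov = 1.69 V, the device is in the triode region.
I_D = k_n [V_ov · V_DS − ½ V_DS²] = 0.9024 × [1.69 × 1.12 − 0.5 × 1.12²] = 1.14 mA.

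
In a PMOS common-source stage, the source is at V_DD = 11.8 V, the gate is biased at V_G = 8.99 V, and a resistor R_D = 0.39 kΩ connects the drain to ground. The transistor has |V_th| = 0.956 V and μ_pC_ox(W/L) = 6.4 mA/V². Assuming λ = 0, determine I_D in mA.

I_D = 11.0 mA

V_SG = V_DD − V_G = 11.8 − 8.99 = 2.81 V, so V_ov = 2.81 − 0.956 = 1.85 V.
Assume saturation: I_D = ½ k_p V_ov² = 0.5 × 6.4 × 1.85² = 11 mA, giving V_SD = V_DD − I_D R_D = 11.8 − 11 × 0.39 = 7.51 V.
V_SD = 7.51 V ≥ V_ov = 1.85 V, confirming saturation.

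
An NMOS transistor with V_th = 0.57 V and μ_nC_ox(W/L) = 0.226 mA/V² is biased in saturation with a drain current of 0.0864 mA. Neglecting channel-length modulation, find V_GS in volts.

In saturation I_D = ½ k_n (V_GS − V_th)², so V_GS − V_th = √(2 I_D / k_n) = √(2 × 0.0864 / 0.226) = 0.874 V.
V_GS = 0.57 + 0.874 = 1.44 V.

V_GS = 1.44 V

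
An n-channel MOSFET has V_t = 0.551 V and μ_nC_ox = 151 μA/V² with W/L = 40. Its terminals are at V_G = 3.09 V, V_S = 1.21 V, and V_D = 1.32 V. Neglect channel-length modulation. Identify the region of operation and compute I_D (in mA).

V_GS = V_G − V_S = 3.09 − 1.21 = 1.88 V; V_DS = V_D − V_S = 1.32 − 1.21 = 0.11 V.
k_n = μ_nC_ox · (W/L) = 6.04 mA/V².
V_ov = V_GS − V_t = 1.88 − 0.551 = 1.33 V.
Since V_DS = 0.11 V < V_ov = 1.33 V, the device is in the triode region.
I_D = k_n [V_ov · V_DS − ½ V_DS²] = 6.04 × [1.33 × 0.11 − 0.5 × 0.11²] = 0.846 mA.

Triode; I_D = 0.846 mA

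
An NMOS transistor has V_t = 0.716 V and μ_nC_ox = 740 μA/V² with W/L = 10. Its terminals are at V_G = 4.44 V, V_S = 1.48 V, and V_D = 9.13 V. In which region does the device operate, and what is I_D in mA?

Saturation; I_D = 18.6 mA

V_GS = V_G − V_S = 4.44 − 1.48 = 2.96 V; V_DS = V_D − V_S = 9.13 − 1.48 = 7.65 V.
k_n = μ_nC_ox · (W/L) = 7.4 mA/V².
V_ov = V_GS − V_t = 2.96 − 0.716 = 2.24 V.
Since V_DS = 7.65 V ≥ V_ov = 2.24 V, the device is in saturation.
I_D = ½ k_n V_ov² = 0.5 × 7.4 × 2.24² = 18.6 mA.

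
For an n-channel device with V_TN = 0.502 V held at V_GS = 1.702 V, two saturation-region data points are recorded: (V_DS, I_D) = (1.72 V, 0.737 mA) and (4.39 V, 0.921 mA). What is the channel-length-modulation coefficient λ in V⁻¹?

λ = 0.111 V⁻¹

With V_GS fixed, I_D ∝ (1 + λ V_DS) in saturation, so I_D2/I_D1 = (1 + λ V_DS2)/(1 + λ V_DS1).
0.921/0.737 = 1.25 = (1 + 4.39 λ)/(1 + 1.72 λ).
Solving: λ (I_D1 V_DS2 − I_D2 V_DS1) = I_D2 − I_D1, so λ = (0.921 − 0.737) / (0.737 × 4.39 − 0.921 × 1.72) = 0.184 / 1.65 = 0.111 V⁻¹.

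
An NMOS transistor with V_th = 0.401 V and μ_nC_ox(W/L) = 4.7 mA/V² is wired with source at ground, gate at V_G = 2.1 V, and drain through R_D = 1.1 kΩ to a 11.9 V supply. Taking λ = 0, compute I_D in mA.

I_D = 6.78 mA

V_GS = V_G = 2.1 V, so V_ov = 2.1 − 0.401 = 1.7 V.
Assume saturation: I_D = ½ k_n V_ov² = 0.5 × 4.7 × 1.7² = 6.78 mA, giving V_DS = V_DD − I_D R_D = 11.9 − 6.78 × 1.1 = 4.44 V.
V_DS = 4.44 V ≥ V_ov = 1.7 V, confirming saturation.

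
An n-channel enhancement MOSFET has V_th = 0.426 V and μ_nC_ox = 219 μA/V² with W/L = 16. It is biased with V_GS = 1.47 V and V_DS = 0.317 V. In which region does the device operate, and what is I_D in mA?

k_n = μ_nC_ox · (W/L) = 3.504 mA/V².
V_ov = V_GS − V_th = 1.47 − 0.426 = 1.04 V.
Since V_DS = 0.317 V < V_ov = 1.04 V, the device is in the triode region.
I_D = k_n [V_ov · V_DS − ½ V_DS²] = 3.504 × [1.04 × 0.317 − 0.5 × 0.317²] = 0.984 mA.

Triode; I_D = 0.984 mA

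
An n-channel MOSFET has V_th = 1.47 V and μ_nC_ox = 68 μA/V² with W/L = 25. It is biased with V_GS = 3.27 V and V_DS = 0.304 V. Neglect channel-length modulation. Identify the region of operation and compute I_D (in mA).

k_n = μ_nC_ox · (W/L) = 1.7 mA/V².
V_ov = V_GS − V_th = 3.27 − 1.47 = 1.8 V.
Since V_DS = 0.304 V < V_ov = 1.8 V, the device is in the triode region.
I_D = k_n [V_ov · V_DS − ½ V_DS²] = 1.7 × [1.8 × 0.304 − 0.5 × 0.304²] = 0.852 mA.

Triode; I_D = 0.852 mA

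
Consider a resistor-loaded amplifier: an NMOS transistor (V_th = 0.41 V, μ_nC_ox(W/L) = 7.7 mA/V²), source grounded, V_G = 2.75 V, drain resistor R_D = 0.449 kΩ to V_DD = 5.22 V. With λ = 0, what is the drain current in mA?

V_GS = V_G = 2.75 V, so V_ov = 2.75 − 0.41 = 2.34 V.
Assume saturation: I_D = ½ k_n V_ov² = 0.5 × 7.7 × 2.34² = 21.1 mA, giving V_DS = V_DD − I_D R_D = 5.22 − 21.1 × 0.449 = -4.25 V.
But -4.25 V < V_ov = 2.34 V, so the device is actually in triode.
In triode I_D = k_n[V_ov V_DS − ½ V_DS²] and I_D = (V_DD − V_DS)/R_D. Equating: 1.73 V_DS² − 9.09 V_DS + 5.22 = 0, giving V_DS = 0.656 V (the root below V_ov).
I_D = (5.22 − 0.656) / 0.449 = 10.2 mA.

I_D = 10.2 mA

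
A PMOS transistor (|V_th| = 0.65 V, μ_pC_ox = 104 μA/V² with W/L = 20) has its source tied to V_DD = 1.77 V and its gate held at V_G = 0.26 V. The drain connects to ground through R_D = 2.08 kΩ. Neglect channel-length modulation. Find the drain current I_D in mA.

V_SG = V_DD − V_G = 1.77 − 0.26 = 1.51 V, so V_ov = 1.51 − 0.65 = 0.86 V.
k_p = μ_pC_ox · (W/L) = 2.08 mA/V².
Assume saturation: I_D = ½ k_p V_ov² = 0.5 × 2.08 × 0.86² = 0.769 mA, giving V_SD = V_DD − I_D R_D = 1.77 − 0.769 × 2.08 = 0.17 V.
But 0.17 V < V_ov = 0.86 V, so the device is actually in triode.
In triode I_D = k_p[V_ov V_SD − ½ V_SD²] and I_D = (V_DD − V_SD)/R_D. Equating: 2.16 V_SD² − 4.721 V_SD + 1.77 = 0, giving V_SD = 0.481 V (the root below V_ov).
I_D = (1.77 − 0.481) / 2.08 = 0.62 mA.

I_D = 0.620 mA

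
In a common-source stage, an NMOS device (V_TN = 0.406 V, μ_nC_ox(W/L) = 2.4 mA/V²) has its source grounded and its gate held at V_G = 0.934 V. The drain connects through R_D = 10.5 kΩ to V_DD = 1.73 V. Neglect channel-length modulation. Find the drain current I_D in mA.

V_GS = V_G = 0.934 V, so V_ov = 0.934 − 0.406 = 0.528 V.
Assume saturation: I_D = ½ k_n V_ov² = 0.5 × 2.4 × 0.528² = 0.335 mA, giving V_DS = V_DD − I_D R_D = 1.73 − 0.335 × 10.5 = -1.78 V.
But -1.78 V < V_ov = 0.528 V, so the device is actually in triode.
In triode I_D = k_n[V_ov V_DS − ½ V_DS²] and I_D = (V_DD − V_DS)/R_D. Equating: 12.6 V_DS² − 14.31 V_DS + 1.73 = 0, giving V_DS = 0.138 V (the root below V_ov).
I_D = (1.73 − 0.138) / 10.5 = 0.152 mA.

I_D = 0.152 mA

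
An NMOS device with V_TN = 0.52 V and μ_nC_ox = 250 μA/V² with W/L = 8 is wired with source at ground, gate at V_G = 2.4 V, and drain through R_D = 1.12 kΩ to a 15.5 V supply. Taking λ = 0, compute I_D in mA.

I_D = 3.53 mA

V_GS = V_G = 2.4 V, so V_ov = 2.4 − 0.52 = 1.88 V.
k_n = μ_nC_ox · (W/L) = 2 mA/V².
Assume saturation: I_D = ½ k_n V_ov² = 0.5 × 2 × 1.88² = 3.53 mA, giving V_DS = V_DD − I_D R_D = 15.5 − 3.53 × 1.12 = 11.5 V.
V_DS = 11.5 V ≥ V_ov = 1.88 V, confirming saturation.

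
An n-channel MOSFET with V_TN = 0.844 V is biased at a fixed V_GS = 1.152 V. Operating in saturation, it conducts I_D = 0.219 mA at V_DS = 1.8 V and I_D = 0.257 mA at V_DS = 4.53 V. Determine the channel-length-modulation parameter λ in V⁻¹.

With V_GS fixed, I_D ∝ (1 + λ V_DS) in saturation, so I_D2/I_D1 = (1 + λ V_DS2)/(1 + λ V_DS1).
0.257/0.219 = 1.174 = (1 + 4.53 λ)/(1 + 1.8 λ).
Solving: λ (I_D1 V_DS2 − I_D2 V_DS1) = I_D2 − I_D1, so λ = (0.257 − 0.219) / (0.219 × 4.53 − 0.257 × 1.8) = 0.038 / 0.529 = 0.0718 V⁻¹.

λ = 0.0718 V⁻¹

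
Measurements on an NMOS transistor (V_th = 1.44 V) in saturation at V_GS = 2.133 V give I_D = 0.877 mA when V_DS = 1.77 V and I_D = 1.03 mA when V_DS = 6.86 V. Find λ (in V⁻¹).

With V_GS fixed, I_D ∝ (1 + λ V_DS) in saturation, so I_D2/I_D1 = (1 + λ V_DS2)/(1 + λ V_DS1).
1.03/0.877 = 1.174 = (1 + 6.86 λ)/(1 + 1.77 λ).
Solving: λ (I_D1 V_DS2 − I_D2 V_DS1) = I_D2 − I_D1, so λ = (1.03 − 0.877) / (0.877 × 6.86 − 1.03 × 1.77) = 0.153 / 4.19 = 0.0365 V⁻¹.

λ = 0.0365 V⁻¹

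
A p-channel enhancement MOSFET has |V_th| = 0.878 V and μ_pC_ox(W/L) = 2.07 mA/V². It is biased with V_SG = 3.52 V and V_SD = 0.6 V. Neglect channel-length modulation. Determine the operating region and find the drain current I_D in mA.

Triode; I_D = 2.91 mA

V_ov = V_SG − |V_th| = 3.52 − 0.878 = 2.64 V.
Since V_SD = 0.6 V < V_ov = 2.64 V, the device is in the triode region.
I_D = k_p [V_ov · V_SD − ½ V_SD²] = 2.07 × [2.64 × 0.6 − 0.5 × 0.6²] = 2.91 mA.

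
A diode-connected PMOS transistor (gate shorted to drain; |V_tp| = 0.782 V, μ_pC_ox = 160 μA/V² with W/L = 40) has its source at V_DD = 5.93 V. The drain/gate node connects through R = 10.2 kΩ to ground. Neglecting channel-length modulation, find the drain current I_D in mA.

I_D = 0.467 mA

With gate tied to drain, V_SG = V_SD ≥ V_SG − |V_tp|, so the device is in saturation.
k_p = μ_pC_ox · (W/L) = 6.4 mA/V².
KCL at the drain: ½ k_p (V_SG − |V_tp|)² = (V_DD − V_SG)/R.
Let x = V_SG − 0.782. Then 32.6 x² + x − 5.148 = 0, giving x = 0.382 V (positive root), so V_SG = 1.16 V.
I_D = (V_DD − V_SG)/R = (5.93 − 1.16) / 10.2 = 0.467 mA.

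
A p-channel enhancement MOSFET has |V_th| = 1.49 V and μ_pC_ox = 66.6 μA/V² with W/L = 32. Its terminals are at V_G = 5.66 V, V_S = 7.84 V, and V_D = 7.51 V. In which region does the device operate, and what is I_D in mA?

Triode; I_D = 0.369 mA

V_SG = V_S − V_G = 7.84 − 5.66 = 2.18 V; V_SD = V_S − V_D = 7.84 − 7.51 = 0.33 V.
k_p = μ_pC_ox · (W/L) = 2.131 mA/V².
V_ov = V_SG − |V_th| = 2.18 − 1.49 = 0.69 V.
Since V_SD = 0.33 V < V_ov = 0.69 V, the device is in the triode region.
I_D = k_p [V_ov · V_SD − ½ V_SD²] = 2.131 × [0.69 × 0.33 − 0.5 × 0.33²] = 0.369 mA.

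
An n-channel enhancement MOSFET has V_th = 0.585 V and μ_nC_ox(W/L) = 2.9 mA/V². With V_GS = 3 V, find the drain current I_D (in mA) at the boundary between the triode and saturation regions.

I_D = 8.46 mA

At the boundary V_DS = V_ov = V_GS − V_th = 3 − 0.585 = 2.42 V.
I_D = ½ k_n V_ov² = 0.5 × 2.9 × 2.42² = 8.46 mA.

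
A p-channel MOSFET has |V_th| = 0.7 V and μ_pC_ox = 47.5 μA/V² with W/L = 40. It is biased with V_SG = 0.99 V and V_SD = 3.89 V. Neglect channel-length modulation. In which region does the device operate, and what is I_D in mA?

k_p = μ_pC_ox · (W/L) = 1.9 mA/V².
V_ov = V_SG − |V_th| = 0.99 − 0.7 = 0.29 V.
Since V_SD = 3.89 V ≥ V_ov = 0.29 V, the device is in saturation.
I_D = ½ k_p V_ov² = 0.5 × 1.9 × 0.29² = 0.0799 mA.

Saturation; I_D = 0.0799 mA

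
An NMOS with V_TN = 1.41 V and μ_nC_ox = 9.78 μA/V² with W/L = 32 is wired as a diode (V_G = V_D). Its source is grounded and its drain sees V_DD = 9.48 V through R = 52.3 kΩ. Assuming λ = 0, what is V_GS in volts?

With gate tied to drain, V_GS = V_DS ≥ V_GS − V_TN, so the device is in saturation.
k_n = μ_nC_ox · (W/L) = 0.313 mA/V².
KCL at the drain: ½ k_n (V_GS − V_TN)² = (V_DD − V_GS)/R.
Let x = V_GS − 1.41. Then 8.18 x² + x − 8.07 = 0, giving x = 0.934 V (positive root), so V_GS = 2.34 V.
I_D = (V_DD − V_GS)/R = (9.48 − 2.34) / 52.3 = 0.136 mA.

V_GS = 2.34 V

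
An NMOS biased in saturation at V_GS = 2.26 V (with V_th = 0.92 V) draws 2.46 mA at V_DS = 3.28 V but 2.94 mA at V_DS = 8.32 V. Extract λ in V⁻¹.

λ = 0.0443 V⁻¹

With V_GS fixed, I_D ∝ (1 + λ V_DS) in saturation, so I_D2/I_D1 = (1 + λ V_DS2)/(1 + λ V_DS1).
2.94/2.46 = 1.195 = (1 + 8.32 λ)/(1 + 3.28 λ).
Solving: λ (I_D1 V_DS2 − I_D2 V_DS1) = I_D2 − I_D1, so λ = (2.94 − 2.46) / (2.46 × 8.32 − 2.94 × 3.28) = 0.48 / 10.8 = 0.0443 V⁻¹.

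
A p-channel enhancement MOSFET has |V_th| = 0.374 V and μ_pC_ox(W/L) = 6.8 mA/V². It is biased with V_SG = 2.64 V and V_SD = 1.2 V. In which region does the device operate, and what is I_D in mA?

Triode; I_D = 13.6 mA

V_ov = V_SG − |V_th| = 2.64 − 0.374 = 2.27 V.
Since V_SD = 1.2 V < V_ov = 2.27 V, the device is in the triode region.
I_D = k_p [V_ov · V_SD − ½ V_SD²] = 6.8 × [2.27 × 1.2 − 0.5 × 1.2²] = 13.6 mA.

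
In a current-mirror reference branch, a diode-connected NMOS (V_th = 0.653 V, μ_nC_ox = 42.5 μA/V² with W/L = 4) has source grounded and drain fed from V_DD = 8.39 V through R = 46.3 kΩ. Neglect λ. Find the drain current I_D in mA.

I_D = 0.139 mA

With gate tied to drain, V_GS = V_DS ≥ V_GS − V_th, so the device is in saturation.
k_n = μ_nC_ox · (W/L) = 0.17 mA/V².
KCL at the drain: ½ k_n (V_GS − V_th)² = (V_DD − V_GS)/R.
Let x = V_GS − 0.653. Then 3.94 x² + x − 7.737 = 0, giving x = 1.28 V (positive root), so V_GS = 1.93 V.
I_D = (V_DD − V_GS)/R = (8.39 − 1.93) / 46.3 = 0.139 mA.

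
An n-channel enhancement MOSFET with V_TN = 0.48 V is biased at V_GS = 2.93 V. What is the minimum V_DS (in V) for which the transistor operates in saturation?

The boundary between triode and saturation is V_DS = V_GS − V_TN = V_ov.
V_ov = 2.93 − 0.48 = 2.45 V.

V_DS,sat = 2.45 V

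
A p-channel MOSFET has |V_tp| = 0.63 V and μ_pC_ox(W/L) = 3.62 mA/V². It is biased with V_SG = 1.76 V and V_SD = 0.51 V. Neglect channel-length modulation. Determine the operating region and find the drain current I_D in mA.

V_ov = V_SG − |V_tp| = 1.76 − 0.63 = 1.13 V.
Since V_SD = 0.51 V < V_ov = 1.13 V, the device is in the triode region.
I_D = k_p [V_ov · V_SD − ½ V_SD²] = 3.62 × [1.13 × 0.51 − 0.5 × 0.51²] = 1.62 mA.

Triode; I_D = 1.62 mA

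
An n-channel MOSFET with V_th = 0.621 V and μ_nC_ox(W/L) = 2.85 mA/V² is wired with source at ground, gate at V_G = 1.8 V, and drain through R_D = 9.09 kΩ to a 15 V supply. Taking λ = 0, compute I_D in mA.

I_D = 1.58 mA

V_GS = V_G = 1.8 V, so V_ov = 1.8 − 0.621 = 1.18 V.
Assume saturation: I_D = ½ k_n V_ov² = 0.5 × 2.85 × 1.18² = 1.98 mA, giving V_DS = V_DD − I_D R_D = 15 − 1.98 × 9.09 = -3.01 V.
But -3.01 V < V_ov = 1.18 V, so the device is actually in triode.
In triode I_D = k_n[V_ov V_DS − ½ V_DS²] and I_D = (V_DD − V_DS)/R_D. Equating: 13 V_DS² − 31.54 V_DS + 15 = 0, giving V_DS = 0.648 V (the root below V_ov).
I_D = (15 − 0.648) / 9.09 = 1.58 mA.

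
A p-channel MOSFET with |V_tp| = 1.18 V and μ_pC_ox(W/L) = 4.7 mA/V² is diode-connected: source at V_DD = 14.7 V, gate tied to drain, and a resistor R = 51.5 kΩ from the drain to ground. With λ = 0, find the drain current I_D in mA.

I_D = 0.256 mA

With gate tied to drain, V_SG = V_SD ≥ V_SG − |V_tp|, so the device is in saturation.
KCL at the drain: ½ k_p (V_SG − |V_tp|)² = (V_DD − V_SG)/R.
Let x = V_SG − 1.18. Then 121 x² + x − 13.52 = 0, giving x = 0.33 V (positive root), so V_SG = 1.51 V.
I_D = (V_DD − V_SG)/R = (14.7 − 1.51) / 51.5 = 0.256 mA.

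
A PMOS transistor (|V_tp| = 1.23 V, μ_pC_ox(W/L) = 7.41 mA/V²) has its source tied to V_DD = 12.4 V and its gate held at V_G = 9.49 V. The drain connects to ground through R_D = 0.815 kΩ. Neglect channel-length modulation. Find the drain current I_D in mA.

I_D = 10.5 mA

V_SG = V_DD − V_G = 12.4 − 9.49 = 2.91 V, so V_ov = 2.91 − 1.23 = 1.68 V.
Assume saturation: I_D = ½ k_p V_ov² = 0.5 × 7.41 × 1.68² = 10.5 mA, giving V_SD = V_DD − I_D R_D = 12.4 − 10.5 × 0.815 = 3.88 V.
V_SD = 3.88 V ≥ V_ov = 1.68 V, confirming saturation.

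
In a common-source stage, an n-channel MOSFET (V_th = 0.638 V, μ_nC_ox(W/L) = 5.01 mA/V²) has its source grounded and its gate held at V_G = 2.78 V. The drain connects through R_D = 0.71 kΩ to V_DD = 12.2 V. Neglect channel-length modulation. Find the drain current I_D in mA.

I_D = 11.5 mA

V_GS = V_G = 2.78 V, so V_ov = 2.78 − 0.638 = 2.14 V.
Assume saturation: I_D = ½ k_n V_ov² = 0.5 × 5.01 × 2.14² = 11.5 mA, giving V_DS = V_DD − I_D R_D = 12.2 − 11.5 × 0.71 = 4.04 V.
V_DS = 4.04 V ≥ V_ov = 2.14 V, confirming saturation.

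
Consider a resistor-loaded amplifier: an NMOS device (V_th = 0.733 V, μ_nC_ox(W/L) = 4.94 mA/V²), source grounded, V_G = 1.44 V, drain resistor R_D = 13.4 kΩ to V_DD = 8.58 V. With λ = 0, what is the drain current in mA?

V_GS = V_G = 1.44 V, so V_ov = 1.44 − 0.733 = 0.707 V.
Assume saturation: I_D = ½ k_n V_ov² = 0.5 × 4.94 × 0.707² = 1.23 mA, giving V_DS = V_DD − I_D R_D = 8.58 − 1.23 × 13.4 = -7.96 V.
But -7.96 V < V_ov = 0.707 V, so the device is actually in triode.
In triode I_D = k_n[V_ov V_DS − ½ V_DS²] and I_D = (V_DD − V_DS)/R_D. Equating: 33.1 V_DS² − 47.8 V_DS + 8.58 = 0, giving V_DS = 0.21 V (the root below V_ov).
I_D = (8.58 − 0.21) / 13.4 = 0.625 mA.

I_D = 0.625 mA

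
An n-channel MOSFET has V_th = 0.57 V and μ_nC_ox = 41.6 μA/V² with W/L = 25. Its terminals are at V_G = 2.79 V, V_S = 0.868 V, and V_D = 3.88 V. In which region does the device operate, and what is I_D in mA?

V_GS = V_G − V_S = 2.79 − 0.868 = 1.92 V; V_DS = V_D − V_S = 3.88 − 0.868 = 3.01 V.
k_n = μ_nC_ox · (W/L) = 1.04 mA/V².
V_ov = V_GS − V_th = 1.92 − 0.57 = 1.35 V.
Since V_DS = 3.01 V ≥ V_ov = 1.35 V, the device is in saturation.
I_D = ½ k_n V_ov² = 0.5 × 1.04 × 1.35² = 0.951 mA.

Saturation; I_D = 0.951 mA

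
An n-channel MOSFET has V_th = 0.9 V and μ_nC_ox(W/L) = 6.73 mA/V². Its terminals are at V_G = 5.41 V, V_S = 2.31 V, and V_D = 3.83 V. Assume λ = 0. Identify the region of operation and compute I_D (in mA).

Triode; I_D = 14.7 mA

V_GS = V_G − V_S = 5.41 − 2.31 = 3.1 V; V_DS = V_D − V_S = 3.83 − 2.31 = 1.52 V.
V_ov = V_GS − V_th = 3.1 − 0.9 = 2.2 V.
Since V_DS = 1.52 V < V_ov = 2.2 V, the device is in the triode region.
I_D = k_n [V_ov · V_DS − ½ V_DS²] = 6.73 × [2.2 × 1.52 − 0.5 × 1.52²] = 14.7 mA.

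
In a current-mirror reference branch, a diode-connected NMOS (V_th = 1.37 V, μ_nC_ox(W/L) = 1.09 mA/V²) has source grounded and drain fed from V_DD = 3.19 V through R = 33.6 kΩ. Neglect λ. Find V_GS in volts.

With gate tied to drain, V_GS = V_DS ≥ V_GS − V_th, so the device is in saturation.
KCL at the drain: ½ k_n (V_GS − V_th)² = (V_DD − V_GS)/R.
Let x = V_GS − 1.37. Then 18.3 x² + x − 1.82 = 0, giving x = 0.289 V (positive root), so V_GS = 1.66 V.
I_D = (V_DD − V_GS)/R = (3.19 − 1.66) / 33.6 = 0.0456 mA.

V_GS = 1.66 V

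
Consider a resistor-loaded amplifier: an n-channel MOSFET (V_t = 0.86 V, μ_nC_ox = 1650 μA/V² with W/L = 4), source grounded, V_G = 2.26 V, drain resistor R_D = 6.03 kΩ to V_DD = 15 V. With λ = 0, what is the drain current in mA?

I_D = 2.44 mA

V_GS = V_G = 2.26 V, so V_ov = 2.26 − 0.86 = 1.4 V.
k_n = μ_nC_ox · (W/L) = 6.6 mA/V².
Assume saturation: I_D = ½ k_n V_ov² = 0.5 × 6.6 × 1.4² = 6.47 mA, giving V_DS = V_DD − I_D R_D = 15 − 6.47 × 6.03 = -24 V.
But -24 V < V_ov = 1.4 V, so the device is actually in triode.
In triode I_D = k_n[V_ov V_DS − ½ V_DS²] and I_D = (V_DD − V_DS)/R_D. Equating: 19.9 V_DS² − 56.72 V_DS + 15 = 0, giving V_DS = 0.295 V (the root below V_ov).
I_D = (15 − 0.295) / 6.03 = 2.44 mA.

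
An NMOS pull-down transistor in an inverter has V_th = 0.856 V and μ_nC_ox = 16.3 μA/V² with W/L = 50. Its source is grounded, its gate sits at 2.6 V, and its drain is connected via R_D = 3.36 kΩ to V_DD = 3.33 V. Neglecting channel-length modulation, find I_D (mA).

V_GS = V_G = 2.6 V, so V_ov = 2.6 − 0.856 = 1.74 V.
k_n = μ_nC_ox · (W/L) = 0.815 mA/V².
Assume saturation: I_D = ½ k_n V_ov² = 0.5 × 0.815 × 1.74² = 1.24 mA, giving V_DS = V_DD − I_D R_D = 3.33 − 1.24 × 3.36 = -0.834 V.
But -0.834 V < V_ov = 1.74 V, so the device is actually in triode.
In triode I_D = k_n[V_ov V_DS − ½ V_DS²] and I_D = (V_DD − V_DS)/R_D. Equating: 1.37 V_DS² − 5.776 V_DS + 3.33 = 0, giving V_DS = 0.689 V (the root below V_ov).
I_D = (3.33 − 0.689) / 3.36 = 0.786 mA.

I_D = 0.786 mA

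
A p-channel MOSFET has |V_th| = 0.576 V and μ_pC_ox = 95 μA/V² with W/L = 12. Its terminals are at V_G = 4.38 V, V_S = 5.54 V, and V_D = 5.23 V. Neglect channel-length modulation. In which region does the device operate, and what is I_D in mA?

Triode; I_D = 0.152 mA

V_SG = V_S − V_G = 5.54 − 4.38 = 1.16 V; V_SD = V_S − V_D = 5.54 − 5.23 = 0.31 V.
k_p = μ_pC_ox · (W/L) = 1.14 mA/V².
V_ov = V_SG − |V_th| = 1.16 − 0.576 = 0.584 V.
Since V_SD = 0.31 V < V_ov = 0.584 V, the device is in the triode region.
I_D = k_p [V_ov · V_SD − ½ V_SD²] = 1.14 × [0.584 × 0.31 − 0.5 × 0.31²] = 0.152 mA.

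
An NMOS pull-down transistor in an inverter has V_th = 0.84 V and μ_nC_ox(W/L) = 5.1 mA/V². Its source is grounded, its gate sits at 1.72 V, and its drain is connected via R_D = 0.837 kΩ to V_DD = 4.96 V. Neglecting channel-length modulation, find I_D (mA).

I_D = 1.97 mA

V_GS = V_G = 1.72 V, so V_ov = 1.72 − 0.84 = 0.88 V.
Assume saturation: I_D = ½ k_n V_ov² = 0.5 × 5.1 × 0.88² = 1.97 mA, giving V_DS = V_DD − I_D R_D = 4.96 − 1.97 × 0.837 = 3.31 V.
V_DS = 3.31 V ≥ V_ov = 0.88 V, confirming saturation.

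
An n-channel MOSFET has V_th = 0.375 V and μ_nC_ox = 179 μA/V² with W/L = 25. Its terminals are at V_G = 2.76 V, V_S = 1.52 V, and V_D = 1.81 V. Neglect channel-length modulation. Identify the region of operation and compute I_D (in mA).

V_GS = V_G − V_S = 2.76 − 1.52 = 1.24 V; V_DS = V_D − V_S = 1.81 − 1.52 = 0.29 V.
k_n = μ_nC_ox · (W/L) = 4.475 mA/V².
V_ov = V_GS − V_th = 1.24 − 0.375 = 0.865 V.
Since V_DS = 0.29 V < V_ov = 0.865 V, the device is in the triode region.
I_D = k_n [V_ov · V_DS − ½ V_DS²] = 4.475 × [0.865 × 0.29 − 0.5 × 0.29²] = 0.934 mA.

Triode; I_D = 0.934 mA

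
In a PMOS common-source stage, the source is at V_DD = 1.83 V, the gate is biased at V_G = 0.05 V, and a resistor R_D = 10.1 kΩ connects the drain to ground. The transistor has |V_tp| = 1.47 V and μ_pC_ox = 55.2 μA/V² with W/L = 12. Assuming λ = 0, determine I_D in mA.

I_D = 0.0318 mA

V_SG = V_DD − V_G = 1.83 − 0.05 = 1.78 V, so V_ov = 1.78 − 1.47 = 0.31 V.
k_p = μ_pC_ox · (W/L) = 0.6624 mA/V².
Assume saturation: I_D = ½ k_p V_ov² = 0.5 × 0.6624 × 0.31² = 0.0318 mA, giving V_SD = V_DD − I_D R_D = 1.83 − 0.0318 × 10.1 = 1.51 V.
V_SD = 1.51 V ≥ V_ov = 0.31 V, confirming saturation.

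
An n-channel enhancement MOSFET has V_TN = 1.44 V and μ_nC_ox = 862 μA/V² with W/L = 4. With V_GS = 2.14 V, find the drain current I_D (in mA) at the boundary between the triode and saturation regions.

At the boundary V_DS = V_ov = V_GS − V_TN = 2.14 − 1.44 = 0.7 V.
k_n = μ_nC_ox · (W/L) = 3.448 mA/V².
I_D = ½ k_n V_ov² = 0.5 × 3.448 × 0.7² = 0.845 mA.

I_D = 0.845 mA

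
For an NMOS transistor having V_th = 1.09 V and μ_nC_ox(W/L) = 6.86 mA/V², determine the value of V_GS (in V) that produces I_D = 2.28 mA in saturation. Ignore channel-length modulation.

In saturation I_D = ½ k_n (V_GS − V_th)², so V_GS − V_th = √(2 I_D / k_n) = √(2 × 2.28 / 6.86) = 0.815 V.
V_GS = 1.09 + 0.815 = 1.91 V.

V_GS = 1.91 V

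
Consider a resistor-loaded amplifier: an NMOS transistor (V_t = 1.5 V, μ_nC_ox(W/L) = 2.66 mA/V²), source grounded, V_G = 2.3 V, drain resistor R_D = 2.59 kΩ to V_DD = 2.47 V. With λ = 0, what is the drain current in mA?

I_D = 0.751 mA

V_GS = V_G = 2.3 V, so V_ov = 2.3 − 1.5 = 0.8 V.
Assume saturation: I_D = ½ k_n V_ov² = 0.5 × 2.66 × 0.8² = 0.851 mA, giving V_DS = V_DD − I_D R_D = 2.47 − 0.851 × 2.59 = 0.265 V.
But 0.265 V < V_ov = 0.8 V, so the device is actually in triode.
In triode I_D = k_n[V_ov V_DS − ½ V_DS²] and I_D = (V_DD − V_DS)/R_D. Equating: 3.44 V_DS² − 6.512 V_DS + 2.47 = 0, giving V_DS = 0.525 V (the root below V_ov).
I_D = (2.47 − 0.525) / 2.59 = 0.751 mA.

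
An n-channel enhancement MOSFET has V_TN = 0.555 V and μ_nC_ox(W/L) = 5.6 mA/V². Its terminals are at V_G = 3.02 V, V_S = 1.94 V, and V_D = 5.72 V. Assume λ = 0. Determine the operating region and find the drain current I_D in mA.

Saturation; I_D = 0.772 mA

V_GS = V_G − V_S = 3.02 − 1.94 = 1.08 V; V_DS = V_D − V_S = 5.72 − 1.94 = 3.78 V.
V_ov = V_GS − V_TN = 1.08 − 0.555 = 0.525 V.
Since V_DS = 3.78 V ≥ V_ov = 0.525 V, the device is in saturation.
I_D = ½ k_n V_ov² = 0.5 × 5.6 × 0.525² = 0.772 mA.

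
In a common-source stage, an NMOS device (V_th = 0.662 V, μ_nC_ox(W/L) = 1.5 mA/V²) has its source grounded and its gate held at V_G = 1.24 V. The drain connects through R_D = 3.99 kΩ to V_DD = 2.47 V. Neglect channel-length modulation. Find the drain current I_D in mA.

I_D = 0.251 mA

V_GS = V_G = 1.24 V, so V_ov = 1.24 − 0.662 = 0.578 V.
Assume saturation: I_D = ½ k_n V_ov² = 0.5 × 1.5 × 0.578² = 0.251 mA, giving V_DS = V_DD − I_D R_D = 2.47 − 0.251 × 3.99 = 1.47 V.
V_DS = 1.47 V ≥ V_ov = 0.578 V, confirming saturation.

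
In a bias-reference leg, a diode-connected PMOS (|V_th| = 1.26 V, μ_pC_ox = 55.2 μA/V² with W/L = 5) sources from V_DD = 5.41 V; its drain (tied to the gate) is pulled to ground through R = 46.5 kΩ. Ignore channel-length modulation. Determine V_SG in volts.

V_SG = 1.99 V

With gate tied to drain, V_SG = V_SD ≥ V_SG − |V_th|, so the device is in saturation.
k_p = μ_pC_ox · (W/L) = 0.276 mA/V².
KCL at the drain: ½ k_p (V_SG − |V_th|)² = (V_DD − V_SG)/R.
Let x = V_SG − 1.26. Then 6.42 x² + x − 4.15 = 0, giving x = 0.73 V (positive root), so V_SG = 1.99 V.
I_D = (V_DD − V_SG)/R = (5.41 − 1.99) / 46.5 = 0.0735 mA.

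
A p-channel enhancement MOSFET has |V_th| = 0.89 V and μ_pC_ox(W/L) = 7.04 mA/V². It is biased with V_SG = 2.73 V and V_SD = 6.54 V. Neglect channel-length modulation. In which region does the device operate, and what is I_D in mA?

V_ov = V_SG − |V_th| = 2.73 − 0.89 = 1.84 V.
Since V_SD = 6.54 V ≥ V_ov = 1.84 V, the device is in saturation.
I_D = ½ k_p V_ov² = 0.5 × 7.04 × 1.84² = 11.9 mA.

Saturation; I_D = 11.9 mA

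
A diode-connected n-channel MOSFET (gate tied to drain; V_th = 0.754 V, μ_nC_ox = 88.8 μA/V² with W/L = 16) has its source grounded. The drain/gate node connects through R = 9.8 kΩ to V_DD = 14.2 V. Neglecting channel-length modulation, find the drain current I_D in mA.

I_D = 1.24 mA

With gate tied to drain, V_GS = V_DS ≥ V_GS − V_th, so the device is in saturation.
k_n = μ_nC_ox · (W/L) = 1.421 mA/V².
KCL at the drain: ½ k_n (V_GS − V_th)² = (V_DD − V_GS)/R.
Let x = V_GS − 0.754. Then 6.96 x² + x − 13.45 = 0, giving x = 1.32 V (positive root), so V_GS = 2.07 V.
I_D = (V_DD − V_GS)/R = (14.2 − 2.07) / 9.8 = 1.24 mA.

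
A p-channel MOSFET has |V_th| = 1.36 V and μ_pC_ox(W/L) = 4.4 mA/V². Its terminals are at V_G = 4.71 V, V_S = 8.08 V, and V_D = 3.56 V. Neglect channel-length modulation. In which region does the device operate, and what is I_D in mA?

Saturation; I_D = 8.89 mA

V_SG = V_S − V_G = 8.08 − 4.71 = 3.37 V; V_SD = V_S − V_D = 8.08 − 3.56 = 4.52 V.
V_ov = V_SG − |V_th| = 3.37 − 1.36 = 2.01 V.
Since V_SD = 4.52 V ≥ V_ov = 2.01 V, the device is in saturation.
I_D = ½ k_p V_ov² = 0.5 × 4.4 × 2.01² = 8.89 mA.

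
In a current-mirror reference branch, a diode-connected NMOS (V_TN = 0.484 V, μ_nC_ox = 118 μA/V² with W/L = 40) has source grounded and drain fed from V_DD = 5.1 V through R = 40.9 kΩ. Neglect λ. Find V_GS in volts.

With gate tied to drain, V_GS = V_DS ≥ V_GS − V_TN, so the device is in saturation.
k_n = μ_nC_ox · (W/L) = 4.72 mA/V².
KCL at the drain: ½ k_n (V_GS − V_TN)² = (V_DD − V_GS)/R.
Let x = V_GS − 0.484. Then 96.5 x² + x − 4.616 = 0, giving x = 0.214 V (positive root), so V_GS = 0.698 V.
I_D = (V_DD − V_GS)/R = (5.1 − 0.698) / 40.9 = 0.108 mA.

V_GS = 0.698 V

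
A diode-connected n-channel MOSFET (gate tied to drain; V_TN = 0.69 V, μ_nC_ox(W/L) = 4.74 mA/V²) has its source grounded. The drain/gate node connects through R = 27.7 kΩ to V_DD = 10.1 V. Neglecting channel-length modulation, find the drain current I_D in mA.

With gate tied to drain, V_GS = V_DS ≥ V_GS − V_TN, so the device is in saturation.
KCL at the drain: ½ k_n (V_GS − V_TN)² = (V_DD − V_GS)/R.
Let x = V_GS − 0.69. Then 65.6 x² + x − 9.41 = 0, giving x = 0.371 V (positive root), so V_GS = 1.06 V.
I_D = (V_DD − V_GS)/R = (10.1 − 1.06) / 27.7 = 0.326 mA.

I_D = 0.326 mA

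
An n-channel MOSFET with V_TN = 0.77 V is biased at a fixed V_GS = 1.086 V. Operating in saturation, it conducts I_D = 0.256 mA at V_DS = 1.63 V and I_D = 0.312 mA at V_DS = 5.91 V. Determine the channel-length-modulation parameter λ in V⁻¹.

λ = 0.0558 V⁻¹

With V_GS fixed, I_D ∝ (1 + λ V_DS) in saturation, so I_D2/I_D1 = (1 + λ V_DS2)/(1 + λ V_DS1).
0.312/0.256 = 1.219 = (1 + 5.91 λ)/(1 + 1.63 λ).
Solving: λ (I_D1 V_DS2 − I_D2 V_DS1) = I_D2 − I_D1, so λ = (0.312 − 0.256) / (0.256 × 5.91 − 0.312 × 1.63) = 0.056 / 1 = 0.0558 V⁻¹.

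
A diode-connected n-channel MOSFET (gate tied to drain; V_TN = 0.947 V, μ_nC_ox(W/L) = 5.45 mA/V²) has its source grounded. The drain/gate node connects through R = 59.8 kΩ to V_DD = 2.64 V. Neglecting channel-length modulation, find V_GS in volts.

With gate tied to drain, V_GS = V_DS ≥ V_GS − V_TN, so the device is in saturation.
KCL at the drain: ½ k_n (V_GS − V_TN)² = (V_DD − V_GS)/R.
Let x = V_GS − 0.947. Then 163 x² + x − 1.693 = 0, giving x = 0.0989 V (positive root), so V_GS = 1.05 V.
I_D = (V_DD − V_GS)/R = (2.64 − 1.05) / 59.8 = 0.0267 mA.

V_GS = 1.05 V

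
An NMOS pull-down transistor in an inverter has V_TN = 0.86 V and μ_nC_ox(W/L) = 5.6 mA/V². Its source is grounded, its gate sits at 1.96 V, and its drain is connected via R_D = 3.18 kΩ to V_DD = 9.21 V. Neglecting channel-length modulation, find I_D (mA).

V_GS = V_G = 1.96 V, so V_ov = 1.96 − 0.86 = 1.1 V.
Assume saturation: I_D = ½ k_n V_ov² = 0.5 × 5.6 × 1.1² = 3.39 mA, giving V_DS = V_DD − I_D R_D = 9.21 − 3.39 × 3.18 = -1.56 V.
But -1.56 V < V_ov = 1.1 V, so the device is actually in triode.
In triode I_D = k_n[V_ov V_DS − ½ V_DS²] and I_D = (V_DD − V_DS)/R_D. Equating: 8.9 V_DS² − 20.59 V_DS + 9.21 = 0, giving V_DS = 0.606 V (the root below V_ov).
I_D = (9.21 − 0.606) / 3.18 = 2.71 mA.

I_D = 2.71 mA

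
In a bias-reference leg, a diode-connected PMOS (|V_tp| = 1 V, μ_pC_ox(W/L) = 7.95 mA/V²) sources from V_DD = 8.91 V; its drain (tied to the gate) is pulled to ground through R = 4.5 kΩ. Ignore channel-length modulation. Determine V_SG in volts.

With gate tied to drain, V_SG = V_SD ≥ V_SG − |V_tp|, so the device is in saturation.
KCL at the drain: ½ k_p (V_SG − |V_tp|)² = (V_DD − V_SG)/R.
Let x = V_SG − 1. Then 17.9 x² + x − 7.91 = 0, giving x = 0.638 V (positive root), so V_SG = 1.64 V.
I_D = (V_DD − V_SG)/R = (8.91 − 1.64) / 4.5 = 1.62 mA.

V_SG = 1.64 V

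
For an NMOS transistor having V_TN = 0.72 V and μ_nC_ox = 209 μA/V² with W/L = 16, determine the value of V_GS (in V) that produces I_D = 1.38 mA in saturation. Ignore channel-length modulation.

k_n = μ_nC_ox · (W/L) = 3.344 mA/V².
In saturation I_D = ½ k_n (V_GS − V_TN)², so V_GS − V_TN = √(2 I_D / k_n) = √(2 × 1.38 / 3.344) = 0.908 V.
V_GS = 0.72 + 0.908 = 1.63 V.

V_GS = 1.63 V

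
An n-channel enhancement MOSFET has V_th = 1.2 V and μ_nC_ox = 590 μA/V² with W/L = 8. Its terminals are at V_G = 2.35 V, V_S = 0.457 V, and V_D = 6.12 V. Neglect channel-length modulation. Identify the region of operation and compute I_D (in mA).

Saturation; I_D = 1.13 mA

V_GS = V_G − V_S = 2.35 − 0.457 = 1.89 V; V_DS = V_D − V_S = 6.12 − 0.457 = 5.66 V.
k_n = μ_nC_ox · (W/L) = 4.72 mA/V².
V_ov = V_GS − V_th = 1.89 − 1.2 = 0.693 V.
Since V_DS = 5.66 V ≥ V_ov = 0.693 V, the device is in saturation.
I_D = ½ k_n V_ov² = 0.5 × 4.72 × 0.693² = 1.13 mA.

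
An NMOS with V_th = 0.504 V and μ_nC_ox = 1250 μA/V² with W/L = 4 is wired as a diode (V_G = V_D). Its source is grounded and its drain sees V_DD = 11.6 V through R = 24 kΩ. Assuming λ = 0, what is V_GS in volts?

V_GS = 0.926 V

With gate tied to drain, V_GS = V_DS ≥ V_GS − V_th, so the device is in saturation.
k_n = μ_nC_ox · (W/L) = 5 mA/V².
KCL at the drain: ½ k_n (V_GS − V_th)² = (V_DD − V_GS)/R.
Let x = V_GS − 0.504. Then 60 x² + x − 11.1 = 0, giving x = 0.422 V (positive root), so V_GS = 0.926 V.
I_D = (V_DD − V_GS)/R = (11.6 − 0.926) / 24 = 0.445 mA.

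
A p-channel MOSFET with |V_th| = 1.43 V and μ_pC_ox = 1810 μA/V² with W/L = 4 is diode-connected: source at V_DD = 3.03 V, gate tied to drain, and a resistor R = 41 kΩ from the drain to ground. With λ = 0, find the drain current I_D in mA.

With gate tied to drain, V_SG = V_SD ≥ V_SG − |V_th|, so the device is in saturation.
k_p = μ_pC_ox · (W/L) = 7.24 mA/V².
KCL at the drain: ½ k_p (V_SG − |V_th|)² = (V_DD − V_SG)/R.
Let x = V_SG − 1.43. Then 148 x² + x − 1.6 = 0, giving x = 0.101 V (positive root), so V_SG = 1.53 V.
I_D = (V_DD − V_SG)/R = (3.03 − 1.53) / 41 = 0.0366 mA.

I_D = 0.0366 mA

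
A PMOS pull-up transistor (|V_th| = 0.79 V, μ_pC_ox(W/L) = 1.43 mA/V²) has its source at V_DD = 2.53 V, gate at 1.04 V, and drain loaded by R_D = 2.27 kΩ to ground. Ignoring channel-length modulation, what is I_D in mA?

I_D = 0.350 mA

V_SG = V_DD − V_G = 2.53 − 1.04 = 1.49 V, so V_ov = 1.49 − 0.79 = 0.7 V.
Assume saturation: I_D = ½ k_p V_ov² = 0.5 × 1.43 × 0.7² = 0.35 mA, giving V_SD = V_DD − I_D R_D = 2.53 − 0.35 × 2.27 = 1.73 V.
V_SD = 1.73 V ≥ V_ov = 0.7 V, confirming saturation.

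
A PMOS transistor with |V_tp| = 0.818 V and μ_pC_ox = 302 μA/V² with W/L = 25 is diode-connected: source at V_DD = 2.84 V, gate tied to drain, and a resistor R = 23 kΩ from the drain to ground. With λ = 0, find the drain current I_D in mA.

With gate tied to drain, V_SG = V_SD ≥ V_SG − |V_tp|, so the device is in saturation.
k_p = μ_pC_ox · (W/L) = 7.55 mA/V².
KCL at the drain: ½ k_p (V_SG − |V_tp|)² = (V_DD − V_SG)/R.
Let x = V_SG − 0.818. Then 86.8 x² + x − 2.022 = 0, giving x = 0.147 V (positive root), so V_SG = 0.965 V.
I_D = (V_DD − V_SG)/R = (2.84 − 0.965) / 23 = 0.0815 mA.

I_D = 0.0815 mA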